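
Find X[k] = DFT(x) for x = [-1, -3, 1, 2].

X[k] = Σ(n=0 to 3) x[n] · ω_4^(nk)
where ω_4 = e^(-2πi/4)

Computing each X[k]:
X[0] = -1
X[1] = -2+5i
X[2] = 1
X[3] = -2-5i

X = [-1, -2+5i, 1, -2-5i]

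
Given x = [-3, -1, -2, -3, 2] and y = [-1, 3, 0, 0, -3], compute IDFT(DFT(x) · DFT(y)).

(x ⊛ y)[n] = Σ(m=0 to 4) x[m] · y[(n-m) mod 5]

Computing each output sample:
(x ⊛ y)[0] = 12
(x ⊛ y)[1] = -2
(x ⊛ y)[2] = 8
(x ⊛ y)[3] = -9
(x ⊛ y)[4] = -2

x ⊛ y = [12, -2, 8, -9, -2]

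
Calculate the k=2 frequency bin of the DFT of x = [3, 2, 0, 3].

X[2] = Σ(n=0 to 3) x[n] · ω_4^(2n) where ω_4 = e^(-2πi/4)
= (3)·ω_4^0 + (2)·ω_4^2 + (0)·ω_4^4 + (3)·ω_4^6

X[2] = -2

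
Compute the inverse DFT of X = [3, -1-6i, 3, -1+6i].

x[n] = (1/4) Σ(k=0 to 3) X[k] · e^(2πikn/4)

Computing each x[n]:
x[0] = 1
x[1] = 3
x[2] = 2
x[3] = -3

x = [1, 3, 2, -3]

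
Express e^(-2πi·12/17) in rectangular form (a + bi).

ω_17^12 = e^(-2πi·12/17)
= cos(-2π·12/17) + i·sin(-2π·12/17)
= cos(-24π/17) + i·sin(-24π/17)

ω_17^12 = cos(-24π/17) + i·sin(-24π/17) = -0.2737+0.9618i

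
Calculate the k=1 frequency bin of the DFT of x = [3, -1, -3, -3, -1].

X[1] = Σ(n=0 to 4) x[n] · ω_5^(1n) where ω_5 = e^(-2πi/5)
= (3)·ω_5^0 + (-1)·ω_5^1 + (-3)·ω_5^2 + (-3)·ω_5^3 + (-1)·ω_5^4

X[1] = 7.2361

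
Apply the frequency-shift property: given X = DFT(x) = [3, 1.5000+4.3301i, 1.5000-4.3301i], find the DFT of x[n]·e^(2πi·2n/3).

Modulation property: DFT(ω_3^(-2n)·x[n]) = X[(k-2) mod 3], so circularly shift X by 2 positions.

X[k-2] = [1.5000+4.3301i, 1.5000-4.3301i, 3]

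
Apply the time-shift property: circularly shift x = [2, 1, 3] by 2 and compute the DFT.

Time shift by 2: X_shifted[k] = ω_3^(2k) · X[k]
Shifted x = [1, 3, 2]

DFT(x[n-2]) = [6, -1.5000-0.8660i, -1.5000+0.8660i]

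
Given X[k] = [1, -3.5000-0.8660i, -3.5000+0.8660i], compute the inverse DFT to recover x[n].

x[n] = (1/3) Σ(k=0 to 2) X[k] · e^(2πikn/3)

Computing each x[n]:
x[0] = -2
x[1] = 2
x[2] = 1

x = [-2, 2, 1]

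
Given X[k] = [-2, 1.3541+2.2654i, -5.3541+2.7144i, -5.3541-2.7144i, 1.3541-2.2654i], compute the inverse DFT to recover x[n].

x[n] = (1/5) Σ(k=0 to 4) X[k] · e^(2πikn/5)

Computing each x[n]:
x[0] = -2
x[1] = 0
x[2] = -1
x[3] = -2
x[4] = 3

x = [-2, 0, -1, -2, 3]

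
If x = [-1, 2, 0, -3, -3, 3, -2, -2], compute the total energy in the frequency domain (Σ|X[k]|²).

Parseval: Σ|x[n]|² = (1/N)Σ|X[k]|², so Σ|X[k]|² = N·Σ|x[n]|² = 8·40.0000

Σ|X[k]|² = N·Σ|x[n]|² = 8·40.0000 = 320.0000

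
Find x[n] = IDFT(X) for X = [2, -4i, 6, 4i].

x[n] = (1/4) Σ(k=0 to 3) X[k] · e^(2πikn/4)

Computing each x[n]:
x[0] = 2
x[1] = 1
x[2] = 2
x[3] = -3

x = [2, 1, 2, -3]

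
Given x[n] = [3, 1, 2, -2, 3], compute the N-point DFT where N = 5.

X[k] = Σ(n=0 to 4) x[n] · ω_5^(nk)
where ω_5 = e^(-2πi/5)

Computing each X[k]:
X[0] = 7
X[1] = 4.2361-0.4490i
X[2] = -0.2361+4.9798i
X[3] = -0.2361-4.9798i
X[4] = 4.2361+0.4490i

X = [7, 4.2361-0.4490i, -0.2361+4.9798i, -0.2361-4.9798i, 4.2361+0.4490i]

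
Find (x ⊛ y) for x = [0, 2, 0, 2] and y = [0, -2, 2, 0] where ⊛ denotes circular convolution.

(x ⊛ y)[n] = Σ(m=0 to 3) x[m] · y[(n-m) mod 4]

Computing each output sample:
(x ⊛ y)[0] = -4
(x ⊛ y)[1] = 4
(x ⊛ y)[2] = -4
(x ⊛ y)[3] = 4

x ⊛ y = [-4, 4, -4, 4]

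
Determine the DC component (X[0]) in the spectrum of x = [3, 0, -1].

X[0] = Σ(n=0 to 2) x[n] · ω_3^0 = Σ x[n]
= (3) + (0) + (-1)

X[0] = 2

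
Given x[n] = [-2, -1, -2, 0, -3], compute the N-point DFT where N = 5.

X[k] = Σ(n=0 to 4) x[n] · ω_5^(nk)
where ω_5 = e^(-2πi/5)

Computing each X[k]:
X[0] = -8
X[1] = -1.6180-0.7265i
X[2] = 0.6180-3.0777i
X[3] = 0.6180+3.0777i
X[4] = -1.6180+0.7265i

X = [-8, -1.6180-0.7265i, 0.6180-3.0777i, 0.6180+3.0777i, -1.6180+0.7265i]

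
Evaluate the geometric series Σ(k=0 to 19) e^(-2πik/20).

Sum of all nth roots of unity equals 0 for n > 1 (geometric series with r ≠ 1).

0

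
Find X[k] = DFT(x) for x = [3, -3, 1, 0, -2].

X[k] = Σ(n=0 to 4) x[n] · ω_5^(nk)
where ω_5 = e^(-2πi/5)

Computing each X[k]:
X[0] = -1
X[1] = 0.6459+0.3633i
X[2] = 7.3541+1.5388i
X[3] = 7.3541-1.5388i
X[4] = 0.6459-0.3633i

X = [-1, 0.6459+0.3633i, 7.3541+1.5388i, 7.3541-1.5388i, 0.6459-0.3633i]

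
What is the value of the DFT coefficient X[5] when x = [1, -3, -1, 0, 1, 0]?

X[5] = Σ(n=0 to 5) x[n] · ω_6^(5n) where ω_6 = e^(-2πi/6)
= (1)·ω_6^0 + (-3)·ω_6^5 + (-1)·ω_6^10 + (0)·ω_6^15 + (1)·ω_6^20 + (0)·ω_6^25

X[5] = -0.5000-4.3301i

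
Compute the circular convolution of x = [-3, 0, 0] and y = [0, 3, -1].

(x ⊛ y)[n] = Σ(m=0 to 2) x[m] · y[(n-m) mod 3]

Computing each output sample:
(x ⊛ y)[0] = 0
(x ⊛ y)[1] = -9
(x ⊛ y)[2] = 3

x ⊛ y = [0, -9, 3]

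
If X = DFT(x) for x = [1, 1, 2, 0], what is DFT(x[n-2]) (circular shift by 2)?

Time shift by 2: X_shifted[k] = ω_4^(2k) · X[k]
Shifted x = [2, 0, 1, 1]

DFT(x[n-2]) = [4, 1+1i, 2, 1-1i]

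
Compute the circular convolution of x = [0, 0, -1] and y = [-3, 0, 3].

(x ⊛ y)[n] = Σ(m=0 to 2) x[m] · y[(n-m) mod 3]

Computing each output sample:
(x ⊛ y)[0] = 0
(x ⊛ y)[1] = -3
(x ⊛ y)[2] = 3

x ⊛ y = [0, -3, 3]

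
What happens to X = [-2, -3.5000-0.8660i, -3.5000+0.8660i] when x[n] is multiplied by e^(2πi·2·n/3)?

Modulation property: DFT(ω_3^(-2n)·x[n]) = X[(k-2) mod 3], so circularly shift X by 2 positions.

X[k-2] = [-3.5000-0.8660i, -3.5000+0.8660i, -2]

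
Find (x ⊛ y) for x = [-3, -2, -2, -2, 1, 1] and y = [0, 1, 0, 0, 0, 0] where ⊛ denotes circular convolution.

(x ⊛ y)[n] = Σ(m=0 to 5) x[m] · y[(n-m) mod 6]

Computing each output sample:
(x ⊛ y)[0] = 1
(x ⊛ y)[1] = -3
(x ⊛ y)[2] = -2
(x ⊛ y)[3] = -2
(x ⊛ y)[4] = -2
(x ⊛ y)[5] = 1

x ⊛ y = [1, -3, -2, -2, -2, 1]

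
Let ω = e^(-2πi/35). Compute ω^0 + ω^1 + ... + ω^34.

Sum of all nth roots of unity equals 0 for n > 1 (geometric series with r ≠ 1).

0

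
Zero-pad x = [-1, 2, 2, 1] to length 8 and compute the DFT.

Original 4-point DFT: [4, -3-1i, -2, -3+1i]
Zero-padded 8-point DFT provides frequency interpolation.

DFT_8([x, 0, ...]) = [4, -0.2929-4.1213i, -3-1i, -1.7071-0.1213i, -2, -1.7071+0.1213i, -3+1i, -0.2929+4.1213i]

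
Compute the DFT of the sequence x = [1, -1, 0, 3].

X[k] = Σ(n=0 to 3) x[n] · ω_4^(nk)
where ω_4 = e^(-2πi/4)

Computing each X[k]:
X[0] = 3
X[1] = 1+4i
X[2] = -1
X[3] = 1-4i

X = [3, 1+4i, -1, 1-4i]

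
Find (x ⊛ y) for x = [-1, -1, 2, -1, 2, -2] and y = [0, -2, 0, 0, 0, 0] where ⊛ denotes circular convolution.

(x ⊛ y)[n] = Σ(m=0 to 5) x[m] · y[(n-m) mod 6]

Computing each output sample:
(x ⊛ y)[0] = 4
(x ⊛ y)[1] = 2
(x ⊛ y)[2] = 2
(x ⊛ y)[3] = -4
(x ⊛ y)[4] = 2
(x ⊛ y)[5] = -4

x ⊛ y = [4, 2, 2, -4, 2, -4]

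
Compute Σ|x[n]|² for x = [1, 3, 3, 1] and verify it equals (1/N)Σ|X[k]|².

Time domain:
Σ|x[n]|² = |1|² + |3|² + |3|² + |1|² = 20.0000

Frequency domain:
(1/4)Σ|X[k]|² = (1/4)(|8|² + |-2-2i|² + |0|² + |-2+2i|²) = (1/4)·80.0000 = 20.0000

Both sides agree, confirming Parseval's theorem.

Σ|x[n]|² = (1/N)Σ|X[k]|² = 20.0000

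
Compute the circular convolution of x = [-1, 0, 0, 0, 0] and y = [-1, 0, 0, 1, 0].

(x ⊛ y)[n] = Σ(m=0 to 4) x[m] · y[(n-m) mod 5]

Computing each output sample:
(x ⊛ y)[0] = 1
(x ⊛ y)[1] = 0
(x ⊛ y)[2] = 0
(x ⊛ y)[3] = -1
(x ⊛ y)[4] = 0

x ⊛ y = [1, 0, 0, -1, 0]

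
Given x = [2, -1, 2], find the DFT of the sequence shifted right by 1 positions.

Time shift by 1: X_shifted[k] = ω_3^(1k) · X[k]
Shifted x = [2, 2, -1]

DFT(x[n-1]) = [3, 1.5000-2.5981i, 1.5000+2.5981i]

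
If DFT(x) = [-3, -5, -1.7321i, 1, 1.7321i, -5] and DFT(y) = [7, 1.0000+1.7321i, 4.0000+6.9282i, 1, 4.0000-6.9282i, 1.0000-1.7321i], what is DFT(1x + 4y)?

By linearity: DFT(1x + 4y) = 1·DFT(x) + 4·DFT(y)
= 1·[-3, -5, -1.7321i, 1, 1.7321i, -5] + 4·[7, 1.0000+1.7321i, 4.0000+6.9282i, 1, 4.0000-6.9282i, 1.0000-1.7321i]

Computing element-wise:
Z[0] = 1·(-3) + 4·(7) = 25
Z[1] = 1·(-5) + 4·(1.0000+1.7321i) = -1.0000+6.9284i
Z[2] = 1·(-1.7321i) + 4·(4.0000+6.9282i) = 16.0000+25.9807i
Z[3] = 1·(1) + 4·(1) = 5
Z[4] = 1·(1.7321i) + 4·(4.0000-6.9282i) = 16.0000-25.9807i
Z[5] = 1·(-5) + 4·(1.0000-1.7321i) = -1.0000-6.9284i

DFT(1x + 4y) = 1·X + 4·Y = [25, -1.0000+6.9284i, 16.0000+25.9807i, 5, 16.0000-25.9807i, -1.0000-6.9284i]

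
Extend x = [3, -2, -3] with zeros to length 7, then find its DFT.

Original 3-point DFT: [-2, 5.5000-0.8660i, 5.5000+0.8660i]
Zero-padded 7-point DFT provides frequency interpolation.

DFT_7([x, 0, ...]) = [-2, 2.4206+4.4884i, 6.1479+0.6482i, 2.9315-1.4777i, 2.9315+1.4777i, 6.1479-0.6482i, 2.4206-4.4884i]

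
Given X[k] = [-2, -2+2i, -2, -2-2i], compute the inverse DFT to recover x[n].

x[n] = (1/4) Σ(k=0 to 3) X[k] · e^(2πikn/4)

Computing each x[n]:
x[0] = -2
x[1] = -1
x[2] = 0
x[3] = 1

x = [-2, -1, 0, 1]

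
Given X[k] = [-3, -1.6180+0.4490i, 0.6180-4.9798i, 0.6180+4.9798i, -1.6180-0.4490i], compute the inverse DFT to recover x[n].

x[n] = (1/5) Σ(k=0 to 4) X[k] · e^(2πikn/5)

Computing each x[n]:
x[0] = -1
x[1] = 0
x[2] = -2
x[3] = 2
x[4] = -2

x = [-1, 0, -2, 2, -2]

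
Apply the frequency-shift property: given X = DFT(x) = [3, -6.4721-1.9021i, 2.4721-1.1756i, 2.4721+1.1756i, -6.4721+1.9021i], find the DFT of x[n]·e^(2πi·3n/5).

Modulation property: DFT(ω_5^(-3n)·x[n]) = X[(k-3) mod 5], so circularly shift X by 3 positions.

X[k-3] = [2.4721-1.1756i, 2.4721+1.1756i, -6.4721+1.9021i, 3, -6.4721-1.9021i]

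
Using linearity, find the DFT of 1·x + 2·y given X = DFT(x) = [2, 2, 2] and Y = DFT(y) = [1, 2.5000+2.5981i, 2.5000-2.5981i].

By linearity: DFT(1x + 2y) = 1·DFT(x) + 2·DFT(y)
= 1·[2, 2, 2] + 2·[1, 2.5000+2.5981i, 2.5000-2.5981i]

Computing element-wise:
Z[0] = 1·(2) + 2·(1) = 4
Z[1] = 1·(2) + 2·(2.5000+2.5981i) = 7.0000+5.1962i
Z[2] = 1·(2) + 2·(2.5000-2.5981i) = 7.0000-5.1962i

DFT(1x + 2y) = 1·X + 2·Y = [4, 7.0000+5.1962i, 7.0000-5.1962i]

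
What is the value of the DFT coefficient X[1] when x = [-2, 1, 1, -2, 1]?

X[1] = Σ(n=0 to 4) x[n] · ω_5^(1n) where ω_5 = e^(-2πi/5)
= (-2)·ω_5^0 + (1)·ω_5^1 + (1)·ω_5^2 + (-2)·ω_5^3 + (1)·ω_5^4

X[1] = -0.5729-1.7634i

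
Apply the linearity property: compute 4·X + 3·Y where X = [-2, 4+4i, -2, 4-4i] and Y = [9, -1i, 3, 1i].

By linearity: DFT(4x + 3y) = 4·DFT(x) + 3·DFT(y)
= 4·[-2, 4+4i, -2, 4-4i] + 3·[9, -1i, 3, 1i]

Computing element-wise:
Z[0] = 4·(-2) + 3·(9) = 19
Z[1] = 4·(4+4i) + 3·(-1i) = 16+13i
Z[2] = 4·(-2) + 3·(3) = 1
Z[3] = 4·(4-4i) + 3·(1i) = 16-13i

DFT(4x + 3y) = 4·X + 3·Y = [19, 16+13i, 1, 16-13i]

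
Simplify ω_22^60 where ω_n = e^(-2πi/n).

Since ω_22^22 = 1, powers reduce modulo 22.
60 mod 22 = 16
So ω_22^60 = ω_22^16 = e^(-2πi·16/22)

ω_22^60 = ω_22^16 = -0.1423+0.9898i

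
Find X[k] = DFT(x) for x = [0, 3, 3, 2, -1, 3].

X[k] = Σ(n=0 to 5) x[n] · ω_6^(nk)
where ω_6 = e^(-2πi/6)

Computing each X[k]:
X[0] = 10
X[1] = -3.4641i
X[2] = -2.0000+3.4641i
X[3] = -6
X[4] = -2.0000-3.4641i
X[5] = 3.4641i

X = [10, -3.4641i, -2.0000+3.4641i, -6, -2.0000-3.4641i, 3.4641i]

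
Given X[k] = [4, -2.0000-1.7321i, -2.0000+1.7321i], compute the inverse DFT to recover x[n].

x[n] = (1/3) Σ(k=0 to 2) X[k] · e^(2πikn/3)

Computing each x[n]:
x[0] = 0
x[1] = 3
x[2] = 1

x = [0, 3, 1]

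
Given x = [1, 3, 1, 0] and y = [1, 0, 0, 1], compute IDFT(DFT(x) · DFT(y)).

(x ⊛ y)[n] = Σ(m=0 to 3) x[m] · y[(n-m) mod 4]

Computing each output sample:
(x ⊛ y)[0] = 4
(x ⊛ y)[1] = 4
(x ⊛ y)[2] = 1
(x ⊛ y)[3] = 1

x ⊛ y = [4, 4, 1, 1]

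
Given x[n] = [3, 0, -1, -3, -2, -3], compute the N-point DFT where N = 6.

X[k] = Σ(n=0 to 5) x[n] · ω_6^(nk)
where ω_6 = e^(-2πi/6)

Computing each X[k]:
X[0] = -6
X[1] = 6.0000-3.4641i
X[2] = 3.0000-1.7321i
X[3] = 6
X[4] = 3.0000+1.7321i
X[5] = 6.0000+3.4641i

X = [-6, 6.0000-3.4641i, 3.0000-1.7321i, 6, 3.0000+1.7321i, 6.0000+3.4641i]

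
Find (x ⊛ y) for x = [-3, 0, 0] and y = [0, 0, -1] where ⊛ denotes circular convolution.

(x ⊛ y)[n] = Σ(m=0 to 2) x[m] · y[(n-m) mod 3]

Computing each output sample:
(x ⊛ y)[0] = 0
(x ⊛ y)[1] = 0
(x ⊛ y)[2] = 3

x ⊛ y = [0, 0, 3]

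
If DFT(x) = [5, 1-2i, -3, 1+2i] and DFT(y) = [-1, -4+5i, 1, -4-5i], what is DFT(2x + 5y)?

By linearity: DFT(2x + 5y) = 2·DFT(x) + 5·DFT(y)
= 2·[5, 1-2i, -3, 1+2i] + 5·[-1, -4+5i, 1, -4-5i]

Computing element-wise:
Z[0] = 2·(5) + 5·(-1) = 5
Z[1] = 2·(1-2i) + 5·(-4+5i) = -18+21i
Z[2] = 2·(-3) + 5·(1) = -1
Z[3] = 2·(1+2i) + 5·(-4-5i) = -18-21i

DFT(2x + 5y) = 2·X + 5·Y = [5, -18+21i, -1, -18-21i]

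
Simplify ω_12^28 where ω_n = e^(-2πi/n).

Since ω_12^12 = 1, powers reduce modulo 12.
28 mod 12 = 4
So ω_12^28 = ω_12^4 = e^(-2πi·4/12)

ω_12^28 = ω_12^4 = -0.5000-0.8660i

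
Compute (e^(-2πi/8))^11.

Since ω_8^8 = 1, powers reduce modulo 8.
11 mod 8 = 3
So ω_8^11 = ω_8^3 = e^(-2πi·3/8)

ω_8^11 = ω_8^3 = -0.7071-0.7071i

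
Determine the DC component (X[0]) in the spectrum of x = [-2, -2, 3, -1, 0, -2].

X[0] = Σ(n=0 to 5) x[n] · ω_6^0 = Σ x[n]
= (-2) + (-2) + (3) + (-1) + (0) + (-2)

X[0] = -4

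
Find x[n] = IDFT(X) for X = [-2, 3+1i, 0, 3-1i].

x[n] = (1/4) Σ(k=0 to 3) X[k] · e^(2πikn/4)

Computing each x[n]:
x[0] = 1
x[1] = -1
x[2] = -2
x[3] = 0

x = [1, -1, -2, 0]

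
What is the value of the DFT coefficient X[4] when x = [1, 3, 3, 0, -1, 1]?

X[4] = Σ(n=0 to 5) x[n] · ω_6^(4n) where ω_6 = e^(-2πi/6)
= (1)·ω_6^0 + (3)·ω_6^4 + (3)·ω_6^8 + (0)·ω_6^12 + (-1)·ω_6^16 + (1)·ω_6^20

X[4] = -2.0000-1.7321i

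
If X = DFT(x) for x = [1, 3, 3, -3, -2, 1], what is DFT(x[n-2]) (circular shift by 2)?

Time shift by 2: X_shifted[k] = ω_6^(2k) · X[k]
Shifted x = [-2, 1, 1, 3, 3, -3]

DFT(x[n-2]) = [3, -8.0000-1.7321i, -5.1962i, 1, 5.1962i, -8.0000+1.7321i]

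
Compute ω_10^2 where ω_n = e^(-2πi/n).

ω_10^2 = e^(-2πi·2/10)
= cos(-2π·2/10) + i·sin(-2π·2/10)
= cos(-4π/10) + i·sin(-4π/10)

ω_10^2 = cos(-4π/10) + i·sin(-4π/10) = 0.3090-0.9511i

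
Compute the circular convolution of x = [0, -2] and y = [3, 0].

(x ⊛ y)[n] = Σ(m=0 to 1) x[m] · y[(n-m) mod 2]

Computing each output sample:
(x ⊛ y)[0] = 0
(x ⊛ y)[1] = -6

x ⊛ y = [0, -6]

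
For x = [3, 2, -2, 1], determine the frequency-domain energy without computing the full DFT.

Parseval: Σ|x[n]|² = (1/N)Σ|X[k]|², so Σ|X[k]|² = N·Σ|x[n]|² = 4·18.0000

Σ|X[k]|² = N·Σ|x[n]|² = 4·18.0000 = 72.0000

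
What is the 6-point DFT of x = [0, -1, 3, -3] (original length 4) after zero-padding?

Original 4-point DFT: [-1, -3-2i, 7, -3+2i]
Zero-padded 6-point DFT provides frequency interpolation.

DFT_6([x, 0, ...]) = [-1, 1.0000-1.7321i, -4.0000+3.4641i, 7, -4.0000-3.4641i, 1.0000+1.7321i]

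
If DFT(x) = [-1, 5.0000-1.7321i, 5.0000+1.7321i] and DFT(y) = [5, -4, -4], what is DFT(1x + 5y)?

By linearity: DFT(1x + 5y) = 1·DFT(x) + 5·DFT(y)
= 1·[-1, 5.0000-1.7321i, 5.0000+1.7321i] + 5·[5, -4, -4]

Computing element-wise:
Z[0] = 1·(-1) + 5·(5) = 24
Z[1] = 1·(5.0000-1.7321i) + 5·(-4) = -15.0000-1.7321i
Z[2] = 1·(5.0000+1.7321i) + 5·(-4) = -15.0000+1.7321i

DFT(1x + 5y) = 1·X + 5·Y = [24, -15.0000-1.7321i, -15.0000+1.7321i]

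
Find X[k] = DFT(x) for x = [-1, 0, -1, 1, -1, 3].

X[k] = Σ(n=0 to 5) x[n] · ω_6^(nk)
where ω_6 = e^(-2πi/6)

Computing each X[k]:
X[0] = 1
X[1] = 0.5000+2.5981i
X[2] = -0.5000+2.5981i
X[3] = -7
X[4] = -0.5000-2.5981i
X[5] = 0.5000-2.5981i

X = [1, 0.5000+2.5981i, -0.5000+2.5981i, -7, -0.5000-2.5981i, 0.5000-2.5981i]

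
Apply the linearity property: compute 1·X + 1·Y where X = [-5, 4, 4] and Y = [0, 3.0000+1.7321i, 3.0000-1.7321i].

By linearity: DFT(1x + 1y) = 1·DFT(x) + 1·DFT(y)
= 1·[-5, 4, 4] + 1·[0, 3.0000+1.7321i, 3.0000-1.7321i]

Computing element-wise:
Z[0] = 1·(-5) + 1·(0) = -5
Z[1] = 1·(4) + 1·(3.0000+1.7321i) = 7.0000+1.7321i
Z[2] = 1·(4) + 1·(3.0000-1.7321i) = 7.0000-1.7321i

DFT(1x + 1y) = 1·X + 1·Y = [-5, 7.0000+1.7321i, 7.0000-1.7321i]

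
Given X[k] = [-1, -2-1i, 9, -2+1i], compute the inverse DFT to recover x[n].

x[n] = (1/4) Σ(k=0 to 3) X[k] · e^(2πikn/4)

Computing each x[n]:
x[0] = 1
x[1] = -2
x[2] = 3
x[3] = -3

x = [1, -2, 3, -3]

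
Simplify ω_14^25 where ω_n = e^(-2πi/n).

Since ω_14^14 = 1, powers reduce modulo 14.
25 mod 14 = 11
So ω_14^25 = ω_14^11 = e^(-2πi·11/14)

ω_14^25 = ω_14^11 = 0.2225+0.9749i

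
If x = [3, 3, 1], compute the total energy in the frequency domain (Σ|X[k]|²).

Parseval: Σ|x[n]|² = (1/N)Σ|X[k]|², so Σ|X[k]|² = N·Σ|x[n]|² = 3·19.0000

Σ|X[k]|² = N·Σ|x[n]|² = 3·19.0000 = 57.0000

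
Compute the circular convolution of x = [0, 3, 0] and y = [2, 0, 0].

(x ⊛ y)[n] = Σ(m=0 to 2) x[m] · y[(n-m) mod 3]

Computing each output sample:
(x ⊛ y)[0] = 0
(x ⊛ y)[1] = 6
(x ⊛ y)[2] = 0

x ⊛ y = [0, 6, 0]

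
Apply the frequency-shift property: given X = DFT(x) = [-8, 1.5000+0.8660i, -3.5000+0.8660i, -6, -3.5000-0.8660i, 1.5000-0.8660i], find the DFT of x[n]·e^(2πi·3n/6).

Modulation property: DFT(ω_6^(-3n)·x[n]) = X[(k-3) mod 6], so circularly shift X by 3 positions.

X[k-3] = [-6, -3.5000-0.8660i, 1.5000-0.8660i, -8, 1.5000+0.8660i, -3.5000+0.8660i]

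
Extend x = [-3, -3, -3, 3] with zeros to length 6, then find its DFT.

Original 4-point DFT: [-6, 6i, -6, -6i]
Zero-padded 6-point DFT provides frequency interpolation.

DFT_6([x, 0, ...]) = [-6, -6.0000+5.1962i, 3, -6, 3, -6.0000-5.1962i]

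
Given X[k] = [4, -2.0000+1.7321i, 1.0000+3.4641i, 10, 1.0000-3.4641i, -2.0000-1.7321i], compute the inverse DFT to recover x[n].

x[n] = (1/6) Σ(k=0 to 5) X[k] · e^(2πikn/6)

Computing each x[n]:
x[0] = 2
x[1] = -3
x[2] = 3
x[3] = 0
x[4] = 2
x[5] = 0

x = [2, -3, 3, 0, 2, 0]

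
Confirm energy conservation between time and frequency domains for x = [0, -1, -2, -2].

Time domain:
Σ|x[n]|² = |0|² + |-1|² + |-2|² + |-2|² = 9.0000

Frequency domain:
(1/4)Σ|X[k]|² = (1/4)(|-5|² + |2-1i|² + |1|² + |2+1i|²) = (1/4)·36.0000 = 9.0000

Both sides agree, confirming Parseval's theorem.

Σ|x[n]|² = (1/N)Σ|X[k]|² = 9.0000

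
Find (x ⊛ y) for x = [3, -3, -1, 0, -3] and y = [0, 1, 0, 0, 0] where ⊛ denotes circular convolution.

(x ⊛ y)[n] = Σ(m=0 to 4) x[m] · y[(n-m) mod 5]

Computing each output sample:
(x ⊛ y)[0] = -3
(x ⊛ y)[1] = 3
(x ⊛ y)[2] = -3
(x ⊛ y)[3] = -1
(x ⊛ y)[4] = 0

x ⊛ y = [-3, 3, -3, -1, 0]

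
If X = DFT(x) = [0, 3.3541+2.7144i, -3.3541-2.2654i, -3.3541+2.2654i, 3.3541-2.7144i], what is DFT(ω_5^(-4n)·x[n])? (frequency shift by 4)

Modulation property: DFT(ω_5^(-4n)·x[n]) = X[(k-4) mod 5], so circularly shift X by 4 positions.

X[k-4] = [3.3541+2.7144i, -3.3541-2.2654i, -3.3541+2.2654i, 3.3541-2.7144i, 0]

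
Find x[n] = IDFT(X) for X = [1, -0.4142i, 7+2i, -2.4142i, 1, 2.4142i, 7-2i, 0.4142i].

x[n] = (1/8) Σ(k=0 to 7) X[k] · e^(2πikn/8)

Computing each x[n]:
x[0] = 2
x[1] = 0
x[2] = -2
x[3] = 1
x[4] = 2
x[5] = -1
x[6] = -1
x[7] = 0

x = [2, 0, -2, 1, 2, -1, -1, 0]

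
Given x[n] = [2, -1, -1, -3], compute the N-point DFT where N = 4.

X[k] = Σ(n=0 to 3) x[n] · ω_4^(nk)
where ω_4 = e^(-2πi/4)

Computing each X[k]:
X[0] = -3
X[1] = 3-2i
X[2] = 5
X[3] = 3+2i

X = [-3, 3-2i, 5, 3+2i]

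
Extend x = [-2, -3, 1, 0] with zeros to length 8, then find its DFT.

Original 4-point DFT: [-4, -3+3i, 2, -3-3i]
Zero-padded 8-point DFT provides frequency interpolation.

DFT_8([x, 0, ...]) = [-4, -4.1213+1.1213i, -3+3i, 0.1213+3.1213i, 2, 0.1213-3.1213i, -3-3i, -4.1213-1.1213i]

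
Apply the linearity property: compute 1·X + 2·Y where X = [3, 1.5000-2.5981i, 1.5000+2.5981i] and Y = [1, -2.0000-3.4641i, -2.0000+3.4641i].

By linearity: DFT(1x + 2y) = 1·DFT(x) + 2·DFT(y)
= 1·[3, 1.5000-2.5981i, 1.5000+2.5981i] + 2·[1, -2.0000-3.4641i, -2.0000+3.4641i]

Computing element-wise:
Z[0] = 1·(3) + 2·(1) = 5
Z[1] = 1·(1.5000-2.5981i) + 2·(-2.0000-3.4641i) = -2.5000-9.5263i
Z[2] = 1·(1.5000+2.5981i) + 2·(-2.0000+3.4641i) = -2.5000+9.5263i

DFT(1x + 2y) = 1·X + 2·Y = [5, -2.5000-9.5263i, -2.5000+9.5263i]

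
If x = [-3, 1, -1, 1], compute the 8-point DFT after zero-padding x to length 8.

Original 4-point DFT: [-2, -2, -6, -2]
Zero-padded 8-point DFT provides frequency interpolation.

DFT_8([x, 0, ...]) = [-2, -3.0000-0.4142i, -2, -3.0000-2.4142i, -6, -3.0000+2.4142i, -2, -3.0000+0.4142i]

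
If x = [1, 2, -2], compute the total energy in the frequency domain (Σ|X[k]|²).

Parseval: Σ|x[n]|² = (1/N)Σ|X[k]|², so Σ|X[k]|² = N·Σ|x[n]|² = 3·9.0000

Σ|X[k]|² = N·Σ|x[n]|² = 3·9.0000 = 27.0000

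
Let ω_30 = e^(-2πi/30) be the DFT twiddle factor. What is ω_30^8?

ω_30^8 = e^(-2πi·8/30)
= cos(-2π·8/30) + i·sin(-2π·8/30)
= cos(-16π/30) + i·sin(-16π/30)

ω_30^8 = cos(-16π/30) + i·sin(-16π/30) = -0.1045-0.9945i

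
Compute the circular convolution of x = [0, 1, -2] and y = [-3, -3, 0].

(x ⊛ y)[n] = Σ(m=0 to 2) x[m] · y[(n-m) mod 3]

Computing each output sample:
(x ⊛ y)[0] = 6
(x ⊛ y)[1] = -3
(x ⊛ y)[2] = 3

x ⊛ y = [6, -3, 3]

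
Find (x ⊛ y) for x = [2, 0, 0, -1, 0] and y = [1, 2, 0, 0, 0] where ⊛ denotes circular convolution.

(x ⊛ y)[n] = Σ(m=0 to 4) x[m] · y[(n-m) mod 5]

Computing each output sample:
(x ⊛ y)[0] = 2
(x ⊛ y)[1] = 4
(x ⊛ y)[2] = 0
(x ⊛ y)[3] = -1
(x ⊛ y)[4] = -2

x ⊛ y = [2, 4, 0, -1, -2]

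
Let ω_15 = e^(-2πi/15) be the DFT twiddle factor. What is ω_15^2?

ω_15^2 = e^(-2πi·2/15)
= cos(-2π·2/15) + i·sin(-2π·2/15)
= cos(-4π/15) + i·sin(-4π/15)

ω_15^2 = cos(-4π/15) + i·sin(-4π/15) = 0.6691-0.7431i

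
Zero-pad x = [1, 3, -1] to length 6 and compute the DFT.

Original 3-point DFT: [3, -3.4641i, 3.4641i]
Zero-padded 6-point DFT provides frequency interpolation.

DFT_6([x, 0, ...]) = [3, 3.0000-1.7321i, -3.4641i, -3, 3.4641i, 3.0000+1.7321i]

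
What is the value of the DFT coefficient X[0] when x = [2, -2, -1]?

X[0] = Σ(n=0 to 2) x[n] · ω_3^0 = Σ x[n]
= (2) + (-2) + (-1)

X[0] = -1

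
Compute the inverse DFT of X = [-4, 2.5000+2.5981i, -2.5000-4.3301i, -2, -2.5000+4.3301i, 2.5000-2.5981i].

x[n] = (1/6) Σ(k=0 to 5) X[k] · e^(2πikn/6)

Computing each x[n]:
x[0] = -1
x[1] = 1
x[2] = -3
x[3] = -2
x[4] = 1
x[5] = 0

x = [-1, 1, -3, -2, 1, 0]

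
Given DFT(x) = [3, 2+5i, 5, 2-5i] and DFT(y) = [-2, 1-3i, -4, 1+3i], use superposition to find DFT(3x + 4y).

By linearity: DFT(3x + 4y) = 3·DFT(x) + 4·DFT(y)
= 3·[3, 2+5i, 5, 2-5i] + 4·[-2, 1-3i, -4, 1+3i]

Computing element-wise:
Z[0] = 3·(3) + 4·(-2) = 1
Z[1] = 3·(2+5i) + 4·(1-3i) = 10+3i
Z[2] = 3·(5) + 4·(-4) = -1
Z[3] = 3·(2-5i) + 4·(1+3i) = 10-3i

DFT(3x + 4y) = 3·X + 4·Y = [1, 10+3i, -1, 10-3i]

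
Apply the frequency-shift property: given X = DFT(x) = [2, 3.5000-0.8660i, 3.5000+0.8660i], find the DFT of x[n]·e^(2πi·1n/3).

Modulation property: DFT(ω_3^(-1n)·x[n]) = X[(k-1) mod 3], so circularly shift X by 1 positions.

X[k-1] = [3.5000+0.8660i, 2, 3.5000-0.8660i]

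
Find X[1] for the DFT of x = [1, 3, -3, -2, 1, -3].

X[1] = Σ(n=0 to 5) x[n] · ω_6^(1n) where ω_6 = e^(-2πi/6)
= (1)·ω_6^0 + (3)·ω_6^1 + (-3)·ω_6^2 + (-2)·ω_6^3 + (1)·ω_6^4 + (-3)·ω_6^5

X[1] = 4.0000-1.7321i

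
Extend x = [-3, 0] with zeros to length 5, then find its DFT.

Original 2-point DFT: [-3, -3]
Zero-padded 5-point DFT provides frequency interpolation.

DFT_5([x, 0, ...]) = [-3, -3, -3, -3, -3]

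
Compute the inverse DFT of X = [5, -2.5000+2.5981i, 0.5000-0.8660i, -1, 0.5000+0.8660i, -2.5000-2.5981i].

x[n] = (1/6) Σ(k=0 to 5) X[k] · e^(2πikn/6)

Computing each x[n]:
x[0] = 0
x[1] = 0
x[2] = 0
x[3] = 2
x[4] = 2
x[5] = 1

x = [0, 0, 0, 2, 2, 1]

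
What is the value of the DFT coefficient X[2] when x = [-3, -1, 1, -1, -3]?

X[2] = Σ(n=0 to 4) x[n] · ω_5^(2n) where ω_5 = e^(-2πi/5)
= (-3)·ω_5^0 + (-1)·ω_5^2 + (1)·ω_5^4 + (-1)·ω_5^6 + (-3)·ω_5^8

X[2] = 0.2361+0.7265i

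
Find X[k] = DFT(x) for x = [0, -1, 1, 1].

X[k] = Σ(n=0 to 3) x[n] · ω_4^(nk)
where ω_4 = e^(-2πi/4)

Computing each X[k]:
X[0] = 1
X[1] = -1+2i
X[2] = 1
X[3] = -1-2i

X = [1, -1+2i, 1, -1-2i]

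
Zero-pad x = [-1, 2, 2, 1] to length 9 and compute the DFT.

Original 4-point DFT: [4, -3-1i, -2, -3+1i]
Zero-padded 9-point DFT provides frequency interpolation.

DFT_9([x, 0, ...]) = [4, 0.3794-4.1212i, -3.0321-1.7876i, -2, -1.8473-0.2645i, -1.8473+0.2645i, -2, -3.0321+1.7876i, 0.3794+4.1212i]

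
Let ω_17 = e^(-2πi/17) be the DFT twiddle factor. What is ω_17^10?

ω_17^10 = e^(-2πi·10/17)
= cos(-2π·10/17) + i·sin(-2π·10/17)
= cos(-20π/17) + i·sin(-20π/17)

ω_17^10 = cos(-20π/17) + i·sin(-20π/17) = -0.8502+0.5264i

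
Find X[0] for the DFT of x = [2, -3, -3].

X[0] = Σ(n=0 to 2) x[n] · ω_3^0 = Σ x[n]
= (2) + (-3) + (-3)

X[0] = -4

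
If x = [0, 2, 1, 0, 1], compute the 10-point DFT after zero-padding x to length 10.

Original 5-point DFT: [4, 0.1180-1.5388i, -2.1180+0.3633i, -2.1180-0.3633i, 0.1180+1.5388i]
Zero-padded 10-point DFT provides frequency interpolation.

DFT_10([x, 0, ...]) = [4, 1.1180-2.7144i, 0.1180-1.5388i, -1.1180-2.2654i, -2.1180+0.3633i, 0, -2.1180-0.3633i, -1.1180+2.2654i, 0.1180+1.5388i, 1.1180+2.7144i]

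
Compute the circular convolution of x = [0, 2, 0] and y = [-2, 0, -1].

(x ⊛ y)[n] = Σ(m=0 to 2) x[m] · y[(n-m) mod 3]

Computing each output sample:
(x ⊛ y)[0] = -2
(x ⊛ y)[1] = -4
(x ⊛ y)[2] = 0

x ⊛ y = [-2, -4, 0]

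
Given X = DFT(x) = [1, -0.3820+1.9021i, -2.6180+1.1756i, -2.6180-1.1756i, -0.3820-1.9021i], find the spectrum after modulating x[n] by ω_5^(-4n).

Modulation property: DFT(ω_5^(-4n)·x[n]) = X[(k-4) mod 5], so circularly shift X by 4 positions.

X[k-4] = [-0.3820+1.9021i, -2.6180+1.1756i, -2.6180-1.1756i, -0.3820-1.9021i, 1]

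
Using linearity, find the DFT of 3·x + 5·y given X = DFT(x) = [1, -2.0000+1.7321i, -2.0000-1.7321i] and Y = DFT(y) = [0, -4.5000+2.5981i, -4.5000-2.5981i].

By linearity: DFT(3x + 5y) = 3·DFT(x) + 5·DFT(y)
= 3·[1, -2.0000+1.7321i, -2.0000-1.7321i] + 5·[0, -4.5000+2.5981i, -4.5000-2.5981i]

Computing element-wise:
Z[0] = 3·(1) + 5·(0) = 3
Z[1] = 3·(-2.0000+1.7321i) + 5·(-4.5000+2.5981i) = -28.5000+18.1868i
Z[2] = 3·(-2.0000-1.7321i) + 5·(-4.5000-2.5981i) = -28.5000-18.1868i

DFT(3x + 5y) = 3·X + 5·Y = [3, -28.5000+18.1868i, -28.5000-18.1868i]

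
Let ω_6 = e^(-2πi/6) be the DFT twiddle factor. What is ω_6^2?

ω_6^2 = e^(-2πi·2/6)
= cos(-2π·2/6) + i·sin(-2π·2/6)
= cos(-4π/6) + i·sin(-4π/6)

ω_6^2 = cos(-4π/6) + i·sin(-4π/6) = -0.5000-0.8660i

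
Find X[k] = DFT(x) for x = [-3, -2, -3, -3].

X[k] = Σ(n=0 to 3) x[n] · ω_4^(nk)
where ω_4 = e^(-2πi/4)

Computing each X[k]:
X[0] = -11
X[1] = -1i
X[2] = -1
X[3] = 1i

X = [-11, -1i, -1, 1i]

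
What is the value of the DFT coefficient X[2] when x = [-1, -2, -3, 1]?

X[2] = Σ(n=0 to 3) x[n] · ω_4^(2n) where ω_4 = e^(-2πi/4)
= (-1)·ω_4^0 + (-2)·ω_4^2 + (-3)·ω_4^4 + (1)·ω_4^6

X[2] = -3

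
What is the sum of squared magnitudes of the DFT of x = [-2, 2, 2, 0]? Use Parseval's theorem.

Parseval: Σ|x[n]|² = (1/N)Σ|X[k]|², so Σ|X[k]|² = N·Σ|x[n]|² = 4·12.0000

Σ|X[k]|² = N·Σ|x[n]|² = 4·12.0000 = 48.0000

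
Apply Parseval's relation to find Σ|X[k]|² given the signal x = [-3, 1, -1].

Parseval: Σ|x[n]|² = (1/N)Σ|X[k]|², so Σ|X[k]|² = N·Σ|x[n]|² = 3·11.0000

Σ|X[k]|² = N·Σ|x[n]|² = 3·11.0000 = 33.0000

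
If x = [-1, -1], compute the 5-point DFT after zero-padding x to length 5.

Original 2-point DFT: [-2, 0]
Zero-padded 5-point DFT provides frequency interpolation.

DFT_5([x, 0, ...]) = [-2, -1.3090+0.9511i, -0.1910+0.5878i, -0.1910-0.5878i, -1.3090-0.9511i]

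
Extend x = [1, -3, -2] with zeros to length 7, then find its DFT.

Original 3-point DFT: [-4, 3.5000+0.8660i, 3.5000-0.8660i]
Zero-padded 7-point DFT provides frequency interpolation.

DFT_7([x, 0, ...]) = [-4, -0.4254+4.2954i, 3.4695+2.0570i, 2.4559-0.2620i, 2.4559+0.2620i, 3.4695-2.0570i, -0.4254-4.2954i]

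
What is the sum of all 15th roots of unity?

Sum of all nth roots of unity equals 0 for n > 1 (geometric series with r ≠ 1).

0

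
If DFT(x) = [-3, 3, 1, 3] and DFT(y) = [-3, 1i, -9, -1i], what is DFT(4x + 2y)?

By linearity: DFT(4x + 2y) = 4·DFT(x) + 2·DFT(y)
= 4·[-3, 3, 1, 3] + 2·[-3, 1i, -9, -1i]

Computing element-wise:
Z[0] = 4·(-3) + 2·(-3) = -18
Z[1] = 4·(3) + 2·(1i) = 12+2i
Z[2] = 4·(1) + 2·(-9) = -14
Z[3] = 4·(3) + 2·(-1i) = 12-2i

DFT(4x + 2y) = 4·X + 2·Y = [-18, 12+2i, -14, 12-2i]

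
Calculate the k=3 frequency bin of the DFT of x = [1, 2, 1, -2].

X[3] = Σ(n=0 to 3) x[n] · ω_4^(3n) where ω_4 = e^(-2πi/4)
= (1)·ω_4^0 + (2)·ω_4^3 + (1)·ω_4^6 + (-2)·ω_4^9

X[3] = 4i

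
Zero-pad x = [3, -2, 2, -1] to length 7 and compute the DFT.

Original 4-point DFT: [2, 1+1i, 8, 1-1i]
Zero-padded 7-point DFT provides frequency interpolation.

DFT_7([x, 0, ...]) = [2, 2.2089+0.0477i, 1.0196+2.0358i, 6.2714+3.4064i, 6.2714-3.4064i, 1.0196-2.0358i, 2.2089-0.0477i]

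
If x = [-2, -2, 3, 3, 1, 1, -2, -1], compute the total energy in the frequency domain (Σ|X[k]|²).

Parseval: Σ|x[n]|² = (1/N)Σ|X[k]|², so Σ|X[k]|² = N·Σ|x[n]|² = 8·33.0000

Σ|X[k]|² = N·Σ|x[n]|² = 8·33.0000 = 264.0000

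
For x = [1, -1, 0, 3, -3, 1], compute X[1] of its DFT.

X[1] = Σ(n=0 to 5) x[n] · ω_6^(1n) where ω_6 = e^(-2πi/6)
= (1)·ω_6^0 + (-1)·ω_6^1 + (0)·ω_6^2 + (3)·ω_6^3 + (-3)·ω_6^4 + (1)·ω_6^5

X[1] = -0.5000-0.8660i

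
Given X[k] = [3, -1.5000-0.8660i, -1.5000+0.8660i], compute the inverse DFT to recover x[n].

x[n] = (1/3) Σ(k=0 to 2) X[k] · e^(2πikn/3)

Computing each x[n]:
x[0] = 0
x[1] = 2
x[2] = 1

x = [0, 2, 1]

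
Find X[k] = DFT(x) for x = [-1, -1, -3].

X[k] = Σ(n=0 to 2) x[n] · ω_3^(nk)
where ω_3 = e^(-2πi/3)

Computing each X[k]:
X[0] = -5
X[1] = 1.0000-1.7321i
X[2] = 1.0000+1.7321i

X = [-5, 1.0000-1.7321i, 1.0000+1.7321i]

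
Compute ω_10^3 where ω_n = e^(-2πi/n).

ω_10^3 = e^(-2πi·3/10)
= cos(-2π·3/10) + i·sin(-2π·3/10)
= cos(-6π/10) + i·sin(-6π/10)

ω_10^3 = cos(-6π/10) + i·sin(-6π/10) = -0.3090-0.9511i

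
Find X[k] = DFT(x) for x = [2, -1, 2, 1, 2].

X[k] = Σ(n=0 to 4) x[n] · ω_5^(nk)
where ω_5 = e^(-2πi/5)

Computing each X[k]:
X[0] = 6
X[1] = -0.1180+2.2654i
X[2] = 2.1180+2.7144i
X[3] = 2.1180-2.7144i
X[4] = -0.1180-2.2654i

X = [6, -0.1180+2.2654i, 2.1180+2.7144i, 2.1180-2.7144i, -0.1180-2.2654i]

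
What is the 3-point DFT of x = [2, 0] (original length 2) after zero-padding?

Original 2-point DFT: [2, 2]
Zero-padded 3-point DFT provides frequency interpolation.

DFT_3([x, 0, ...]) = [2, 2, 2]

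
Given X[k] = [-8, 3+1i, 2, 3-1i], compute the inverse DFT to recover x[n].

x[n] = (1/4) Σ(k=0 to 3) X[k] · e^(2πikn/4)

Computing each x[n]:
x[0] = 0
x[1] = -3
x[2] = -3
x[3] = -2

x = [0, -3, -3, -2]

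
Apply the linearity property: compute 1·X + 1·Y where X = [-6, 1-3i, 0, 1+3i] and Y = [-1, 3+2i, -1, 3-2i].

By linearity: DFT(1x + 1y) = 1·DFT(x) + 1·DFT(y)
= 1·[-6, 1-3i, 0, 1+3i] + 1·[-1, 3+2i, -1, 3-2i]

Computing element-wise:
Z[0] = 1·(-6) + 1·(-1) = -7
Z[1] = 1·(1-3i) + 1·(3+2i) = 4-1i
Z[2] = 1·(0) + 1·(-1) = -1
Z[3] = 1·(1+3i) + 1·(3-2i) = 4+1i

DFT(1x + 1y) = 1·X + 1·Y = [-7, 4-1i, -1, 4+1i]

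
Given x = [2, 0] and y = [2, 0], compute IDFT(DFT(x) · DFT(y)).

(x ⊛ y)[n] = Σ(m=0 to 1) x[m] · y[(n-m) mod 2]

Computing each output sample:
(x ⊛ y)[0] = 4
(x ⊛ y)[1] = 0

x ⊛ y = [4, 0]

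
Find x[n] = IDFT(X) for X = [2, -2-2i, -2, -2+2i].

x[n] = (1/4) Σ(k=0 to 3) X[k] · e^(2πikn/4)

Computing each x[n]:
x[0] = -1
x[1] = 2
x[2] = 1
x[3] = 0

x = [-1, 2, 1, 0]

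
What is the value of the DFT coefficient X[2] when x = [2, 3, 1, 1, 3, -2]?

X[2] = Σ(n=0 to 5) x[n] · ω_6^(2n) where ω_6 = e^(-2πi/6)
= (2)·ω_6^0 + (3)·ω_6^2 + (1)·ω_6^4 + (1)·ω_6^6 + (3)·ω_6^8 + (-2)·ω_6^10

X[2] = 0.5000-6.0622i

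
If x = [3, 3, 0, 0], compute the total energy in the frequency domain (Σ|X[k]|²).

Parseval: Σ|x[n]|² = (1/N)Σ|X[k]|², so Σ|X[k]|² = N·Σ|x[n]|² = 4·18.0000

Σ|X[k]|² = N·Σ|x[n]|² = 4·18.0000 = 72.0000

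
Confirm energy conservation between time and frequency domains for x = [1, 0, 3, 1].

Time domain:
Σ|x[n]|² = |1|² + |0|² + |3|² + |1|² = 11.0000

Frequency domain:
(1/4)Σ|X[k]|² = (1/4)(|5|² + |-2+1i|² + |3|² + |-2-1i|²) = (1/4)·44.0000 = 11.0000

Both sides agree, confirming Parseval's theorem.

Σ|x[n]|² = (1/N)Σ|X[k]|² = 11.0000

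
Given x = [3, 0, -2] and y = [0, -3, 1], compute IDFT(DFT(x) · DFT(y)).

(x ⊛ y)[n] = Σ(m=0 to 2) x[m] · y[(n-m) mod 3]

Computing each output sample:
(x ⊛ y)[0] = 6
(x ⊛ y)[1] = -11
(x ⊛ y)[2] = 3

x ⊛ y = [6, -11, 3]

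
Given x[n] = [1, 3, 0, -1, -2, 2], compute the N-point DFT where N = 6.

X[k] = Σ(n=0 to 5) x[n] · ω_6^(nk)
where ω_6 = e^(-2πi/6)

Computing each X[k]:
X[0] = 3
X[1] = 5.5000-2.5981i
X[2] = -1.5000+0.8660i
X[3] = -5
X[4] = -1.5000-0.8660i
X[5] = 5.5000+2.5981i

X = [3, 5.5000-2.5981i, -1.5000+0.8660i, -5, -1.5000-0.8660i, 5.5000+2.5981i]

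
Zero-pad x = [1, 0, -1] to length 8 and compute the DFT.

Original 3-point DFT: [0, 1.5000-0.8660i, 1.5000+0.8660i]
Zero-padded 8-point DFT provides frequency interpolation.

DFT_8([x, 0, ...]) = [0, 1+1i, 2, 1-1i, 0, 1+1i, 2, 1-1i]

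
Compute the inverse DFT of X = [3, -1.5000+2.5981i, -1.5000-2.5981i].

x[n] = (1/3) Σ(k=0 to 2) X[k] · e^(2πikn/3)

Computing each x[n]:
x[0] = 0
x[1] = 0
x[2] = 3

x = [0, 0, 3]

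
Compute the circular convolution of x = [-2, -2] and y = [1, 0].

(x ⊛ y)[n] = Σ(m=0 to 1) x[m] · y[(n-m) mod 2]

Computing each output sample:
(x ⊛ y)[0] = -2
(x ⊛ y)[1] = -2

x ⊛ y = [-2, -2]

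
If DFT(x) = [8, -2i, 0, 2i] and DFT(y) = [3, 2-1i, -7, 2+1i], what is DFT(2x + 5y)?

By linearity: DFT(2x + 5y) = 2·DFT(x) + 5·DFT(y)
= 2·[8, -2i, 0, 2i] + 5·[3, 2-1i, -7, 2+1i]

Computing element-wise:
Z[0] = 2·(8) + 5·(3) = 31
Z[1] = 2·(-2i) + 5·(2-1i) = 10-9i
Z[2] = 2·(0) + 5·(-7) = -35
Z[3] = 2·(2i) + 5·(2+1i) = 10+9i

DFT(2x + 5y) = 2·X + 5·Y = [31, 10-9i, -35, 10+9i]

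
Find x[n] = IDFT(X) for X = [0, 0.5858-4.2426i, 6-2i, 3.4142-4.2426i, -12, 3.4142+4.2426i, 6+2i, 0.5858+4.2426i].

x[n] = (1/8) Σ(k=0 to 7) X[k] · e^(2πikn/8)

Computing each x[n]:
x[0] = 1
x[1] = 3
x[2] = -3
x[3] = 3
x[4] = -1
x[5] = 1
x[6] = -3
x[7] = -1

x = [1, 3, -3, 3, -1, 1, -3, -1]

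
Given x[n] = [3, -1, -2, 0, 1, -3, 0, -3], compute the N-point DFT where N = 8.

X[k] = Σ(n=0 to 7) x[n] · ω_8^(nk)
where ω_8 = e^(-2πi/8)

Computing each X[k]:
X[0] = -5
X[1] = 1.2929-1.5355i
X[2] = 6+1i
X[3] = 2.7071-5.5355i
X[4] = 9
X[5] = 2.7071+5.5355i
X[6] = 6-1i
X[7] = 1.2929+1.5355i

X = [-5, 1.2929-1.5355i, 6+1i, 2.7071-5.5355i, 9, 2.7071+5.5355i, 6-1i, 1.2929+1.5355i]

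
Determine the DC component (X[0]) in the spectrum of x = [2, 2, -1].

X[0] = Σ(n=0 to 2) x[n] · ω_3^0 = Σ x[n]
= (2) + (2) + (-1)

X[0] = 3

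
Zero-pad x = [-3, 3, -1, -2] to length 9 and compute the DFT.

Original 4-point DFT: [-3, -2-5i, -5, -2+5i]
Zero-padded 9-point DFT provides frequency interpolation.

DFT_9([x, 0, ...]) = [-3, 0.1245+0.7885i, -0.5394-4.3445i, -6.0000-3.4641i, -5.5851+0.0632i, -5.5851-0.0632i, -6.0000+3.4641i, -0.5394+4.3445i, 0.1245-0.7885i]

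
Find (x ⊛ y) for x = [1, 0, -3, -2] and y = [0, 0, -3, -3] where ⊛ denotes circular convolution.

(x ⊛ y)[n] = Σ(m=0 to 3) x[m] · y[(n-m) mod 4]

Computing each output sample:
(x ⊛ y)[0] = 9
(x ⊛ y)[1] = 15
(x ⊛ y)[2] = 3
(x ⊛ y)[3] = -3

x ⊛ y = [9, 15, 3, -3]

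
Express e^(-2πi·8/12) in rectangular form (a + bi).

ω_12^8 = e^(-2πi·8/12)
= cos(-2π·8/12) + i·sin(-2π·8/12)
= cos(-16π/12) + i·sin(-16π/12)

ω_12^8 = cos(-16π/12) + i·sin(-16π/12) = -0.5000+0.8660i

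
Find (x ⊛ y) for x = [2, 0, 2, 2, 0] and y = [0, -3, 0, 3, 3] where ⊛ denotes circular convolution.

(x ⊛ y)[n] = Σ(m=0 to 4) x[m] · y[(n-m) mod 5]

Computing each output sample:
(x ⊛ y)[0] = 6
(x ⊛ y)[1] = 6
(x ⊛ y)[2] = 6
(x ⊛ y)[3] = 0
(x ⊛ y)[4] = 0

x ⊛ y = [6, 6, 6, 0, 0]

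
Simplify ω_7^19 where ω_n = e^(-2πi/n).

Since ω_7^7 = 1, powers reduce modulo 7.
19 mod 7 = 5
So ω_7^19 = ω_7^5 = e^(-2πi·5/7)

ω_7^19 = ω_7^5 = -0.2225+0.9749i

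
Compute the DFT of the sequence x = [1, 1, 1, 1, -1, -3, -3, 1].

X[k] = Σ(n=0 to 7) x[n] · ω_8^(nk)
where ω_8 = e^(-2πi/8)

Computing each X[k]:
X[0] = -2
X[1] = 4.8284-6.8284i
X[2] = 2+4i
X[3] = -0.8284+1.1716i
X[4] = -2
X[5] = -0.8284-1.1716i
X[6] = 2-4i
X[7] = 4.8284+6.8284i

X = [-2, 4.8284-6.8284i, 2+4i, -0.8284+1.1716i, -2, -0.8284-1.1716i, 2-4i, 4.8284+6.8284i]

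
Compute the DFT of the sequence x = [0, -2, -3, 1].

X[k] = Σ(n=0 to 3) x[n] · ω_4^(nk)
where ω_4 = e^(-2πi/4)

Computing each X[k]:
X[0] = -4
X[1] = 3+3i
X[2] = -2
X[3] = 3-3i

X = [-4, 3+3i, -2, 3-3i]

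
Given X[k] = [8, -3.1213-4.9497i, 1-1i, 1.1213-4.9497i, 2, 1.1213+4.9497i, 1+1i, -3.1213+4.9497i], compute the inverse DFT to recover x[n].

x[n] = (1/8) Σ(k=0 to 7) X[k] · e^(2πikn/8)

Computing each x[n]:
x[0] = 1
x[1] = 2
x[2] = 1
x[3] = 3
x[4] = 2
x[5] = 0
x[6] = 1
x[7] = -2

x = [1, 2, 1, 3, 2, 0, 1, -2]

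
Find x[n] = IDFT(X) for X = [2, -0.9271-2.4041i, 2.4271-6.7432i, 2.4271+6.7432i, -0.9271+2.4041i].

x[n] = (1/5) Σ(k=0 to 4) X[k] · e^(2πikn/5)

Computing each x[n]:
x[0] = 1
x[1] = 2
x[2] = -1
x[3] = 3
x[4] = -3

x = [1, 2, -1, 3, -3]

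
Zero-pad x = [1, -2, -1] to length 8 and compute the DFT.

Original 3-point DFT: [-2, 2.5000+0.8660i, 2.5000-0.8660i]
Zero-padded 8-point DFT provides frequency interpolation.

DFT_8([x, 0, ...]) = [-2, -0.4142+2.4142i, 2+2i, 2.4142+0.4142i, 2, 2.4142-0.4142i, 2-2i, -0.4142-2.4142i]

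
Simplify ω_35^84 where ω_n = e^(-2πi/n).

Since ω_35^35 = 1, powers reduce modulo 35.
84 mod 35 = 14
So ω_35^84 = ω_35^14 = e^(-2πi·14/35)

ω_35^84 = ω_35^14 = -0.8090-0.5878i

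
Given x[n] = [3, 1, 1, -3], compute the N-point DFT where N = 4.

X[k] = Σ(n=0 to 3) x[n] · ω_4^(nk)
where ω_4 = e^(-2πi/4)

Computing each X[k]:
X[0] = 2
X[1] = 2-4i
X[2] = 6
X[3] = 2+4i

X = [2, 2-4i, 6, 2+4i]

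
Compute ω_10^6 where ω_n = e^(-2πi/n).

ω_10^6 = e^(-2πi·6/10)
= cos(-2π·6/10) + i·sin(-2π·6/10)
= cos(-12π/10) + i·sin(-12π/10)

ω_10^6 = cos(-12π/10) + i·sin(-12π/10) = -0.8090+0.5878i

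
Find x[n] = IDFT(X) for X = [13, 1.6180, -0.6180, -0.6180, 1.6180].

x[n] = (1/5) Σ(k=0 to 4) X[k] · e^(2πikn/5)

Computing each x[n]:
x[0] = 3
x[1] = 3
x[2] = 2
x[3] = 2
x[4] = 3

x = [3, 3, 2, 2, 3]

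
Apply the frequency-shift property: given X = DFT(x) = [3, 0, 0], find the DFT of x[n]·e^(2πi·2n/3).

Modulation property: DFT(ω_3^(-2n)·x[n]) = X[(k-2) mod 3], so circularly shift X by 2 positions.

X[k-2] = [0, 0, 3]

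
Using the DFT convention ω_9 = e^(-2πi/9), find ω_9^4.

ω_9^4 = e^(-2πi·4/9)
= cos(-2π·4/9) + i·sin(-2π·4/9)
= cos(-8π/9) + i·sin(-8π/9)

ω_9^4 = cos(-8π/9) + i·sin(-8π/9) = -0.9397-0.3420i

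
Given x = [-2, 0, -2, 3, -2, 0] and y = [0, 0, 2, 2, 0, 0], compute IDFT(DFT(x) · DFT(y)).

(x ⊛ y)[n] = Σ(m=0 to 5) x[m] · y[(n-m) mod 6]

Computing each output sample:
(x ⊛ y)[0] = 2
(x ⊛ y)[1] = -4
(x ⊛ y)[2] = -4
(x ⊛ y)[3] = -4
(x ⊛ y)[4] = -4
(x ⊛ y)[5] = 2

x ⊛ y = [2, -4, -4, -4, -4, 2]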